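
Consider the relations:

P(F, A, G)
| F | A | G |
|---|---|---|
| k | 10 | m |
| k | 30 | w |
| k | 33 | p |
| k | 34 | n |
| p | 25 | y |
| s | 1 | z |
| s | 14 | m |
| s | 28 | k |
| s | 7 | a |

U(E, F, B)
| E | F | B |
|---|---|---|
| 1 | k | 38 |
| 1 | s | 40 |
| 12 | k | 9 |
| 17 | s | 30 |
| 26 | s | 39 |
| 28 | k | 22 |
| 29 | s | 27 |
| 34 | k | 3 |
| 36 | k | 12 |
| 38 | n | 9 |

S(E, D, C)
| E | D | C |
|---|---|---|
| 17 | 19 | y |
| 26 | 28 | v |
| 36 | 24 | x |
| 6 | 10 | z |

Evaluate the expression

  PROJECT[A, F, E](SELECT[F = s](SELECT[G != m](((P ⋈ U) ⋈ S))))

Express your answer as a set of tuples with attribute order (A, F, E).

{(1, s, 17), (1, s, 26), (28, s, 17), (28, s, 26), (7, s, 17), (7, s, 26)}

P ⋈ U (natural join on F): {(k, 10, m, 1, 38), (k, 10, m, 12, 9), (k, 10, m, 28, 22), (k, 10, m, 34, 3), (k, 10, m, 36, 12), (k, 30, w, 1, 38), (k, 30, w, 12, 9), (k, 30, w, 28, 22), (k, 30, w, 34, 3), (k, 30, w, 36, 12), (k, 33, p, 1, 38), (k, 33, p, 12, 9), (k, 33, p, 28, 22), (k, 33, p, 34, 3), (k, 33, p, 36, 12), (k, 34, n, 1, 38), (k, 34, n, 12, 9), (k, 34, n, 28, 22), (k, 34, n, 34, 3), (k, 34, n, 36, 12), (s, 1, z, 1, 40), (s, 1, z, 17, 30), (s, 1, z, 26, 39), (s, 1, z, 29, 27), (s, 14, m, 1, 40), (s, 14, m, 17, 30), (s, 14, m, 26, 39), (s, 14, m, 29, 27), (s, 28, k, 1, 40), (s, 28, k, 17, 30), (s, 28, k, 26, 39), (s, 28, k, 29, 27), (s, 7, a, 1, 40), (s, 7, a, 17, 30), (s, 7, a, 26, 39), (s, 7, a, 29, 27)}
(P ⋈ U) ⋈ S (natural join on E): {(k, 10, m, 36, 12, 24, x), (k, 30, w, 36, 12, 24, x), (k, 33, p, 36, 12, 24, x), (k, 34, n, 36, 12, 24, x), (s, 1, z, 17, 30, 19, y), (s, 1, z, 26, 39, 28, v), (s, 14, m, 17, 30, 19, y), (s, 14, m, 26, 39, 28, v), (s, 28, k, 17, 30, 19, y), (s, 28, k, 26, 39, 28, v), (s, 7, a, 17, 30, 19, y), (s, 7, a, 26, 39, 28, v)}
Selection G != m: {(k, 30, w, 36, 12, 24, x), (k, 33, p, 36, 12, 24, x), (k, 34, n, 36, 12, 24, x), (s, 1, z, 17, 30, 19, y), (s, 1, z, 26, 39, 28, v), (s, 28, k, 17, 30, 19, y), (s, 28, k, 26, 39, 28, v), (s, 7, a, 17, 30, 19, y), (s, 7, a, 26, 39, 28, v)}
Selection F = s: {(s, 1, z, 17, 30, 19, y), (s, 1, z, 26, 39, 28, v), (s, 28, k, 17, 30, 19, y), (s, 28, k, 26, 39, 28, v), (s, 7, a, 17, 30, 19, y), (s, 7, a, 26, 39, 28, v)}
Keep only column(s) A, F, E: {(1, s, 17), (1, s, 26), (28, s, 17), (28, s, 26), (7, s, 17), (7, s, 26)}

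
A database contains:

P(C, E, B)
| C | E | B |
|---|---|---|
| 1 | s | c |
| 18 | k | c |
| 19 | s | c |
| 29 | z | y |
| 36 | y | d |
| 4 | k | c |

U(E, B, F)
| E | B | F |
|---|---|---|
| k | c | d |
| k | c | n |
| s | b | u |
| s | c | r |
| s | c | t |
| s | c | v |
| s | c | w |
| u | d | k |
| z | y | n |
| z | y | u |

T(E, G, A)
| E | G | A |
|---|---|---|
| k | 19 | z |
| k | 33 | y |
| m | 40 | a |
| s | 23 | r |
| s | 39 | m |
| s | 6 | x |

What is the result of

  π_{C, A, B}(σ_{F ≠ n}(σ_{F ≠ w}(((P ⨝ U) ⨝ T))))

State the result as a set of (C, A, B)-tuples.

{(1, m, c), (1, r, c), (1, x, c), (18, y, c), (18, z, c), (19, m, c), (19, r, c), (19, x, c), (4, y, c), (4, z, c)}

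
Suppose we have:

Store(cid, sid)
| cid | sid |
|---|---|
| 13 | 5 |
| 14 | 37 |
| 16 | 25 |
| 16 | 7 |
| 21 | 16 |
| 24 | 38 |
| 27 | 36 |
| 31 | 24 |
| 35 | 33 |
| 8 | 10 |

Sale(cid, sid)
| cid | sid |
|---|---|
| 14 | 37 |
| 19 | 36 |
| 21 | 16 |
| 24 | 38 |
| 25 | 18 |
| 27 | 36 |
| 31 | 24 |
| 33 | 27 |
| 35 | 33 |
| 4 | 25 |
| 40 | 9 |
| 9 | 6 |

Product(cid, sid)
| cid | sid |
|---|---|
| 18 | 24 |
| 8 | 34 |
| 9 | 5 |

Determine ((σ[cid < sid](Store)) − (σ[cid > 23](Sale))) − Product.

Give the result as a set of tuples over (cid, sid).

σ[cid < sid]: keep tuples satisfying cid < sid → {(14, 37), (16, 25), (24, 38), (27, 36), (8, 10)}
σ[cid > 23]: keep tuples satisfying cid > 23 → {(24, 38), (25, 18), (27, 36), (31, 24), (33, 27), (35, 33), (40, 9)}
Taking the difference: {(14, 37), (16, 25), (8, 10)}
Taking the difference: {(14, 37), (16, 25), (8, 10)}

{(14, 37), (16, 25), (8, 10)}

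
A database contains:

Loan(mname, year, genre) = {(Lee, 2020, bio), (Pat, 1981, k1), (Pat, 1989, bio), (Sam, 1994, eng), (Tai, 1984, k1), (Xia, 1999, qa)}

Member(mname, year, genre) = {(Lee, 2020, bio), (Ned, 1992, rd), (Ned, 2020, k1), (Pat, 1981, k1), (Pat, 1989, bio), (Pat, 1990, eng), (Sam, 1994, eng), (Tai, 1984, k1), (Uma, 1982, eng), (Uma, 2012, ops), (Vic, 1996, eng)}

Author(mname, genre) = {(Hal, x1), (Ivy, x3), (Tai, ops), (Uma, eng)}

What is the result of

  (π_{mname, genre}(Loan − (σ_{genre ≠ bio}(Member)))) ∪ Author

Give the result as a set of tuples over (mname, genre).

{(Hal, x1), (Ivy, x3), (Lee, bio), (Pat, bio), (Tai, ops), (Uma, eng), (Xia, qa)}

σ[genre ≠ bio]: keep tuples satisfying genre ≠ bio → {(Ned, 1992, rd), (Ned, 2020, k1), (Pat, 1981, k1), (Pat, 1990, eng), (Sam, 1994, eng), (Tai, 1984, k1), (Uma, 1982, eng), (Uma, 2012, ops), (Vic, 1996, eng)}
Set difference of the two operands is {(Lee, 2020, bio), (Pat, 1989, bio), (Xia, 1999, qa)}.
Keep only column(s) mname, genre: {(Lee, bio), (Pat, bio), (Xia, qa)}
Set union of the two operands is {(Hal, x1), (Ivy, x3), (Lee, bio), (Pat, bio), (Tai, ops), (Uma, eng), (Xia, qa)}.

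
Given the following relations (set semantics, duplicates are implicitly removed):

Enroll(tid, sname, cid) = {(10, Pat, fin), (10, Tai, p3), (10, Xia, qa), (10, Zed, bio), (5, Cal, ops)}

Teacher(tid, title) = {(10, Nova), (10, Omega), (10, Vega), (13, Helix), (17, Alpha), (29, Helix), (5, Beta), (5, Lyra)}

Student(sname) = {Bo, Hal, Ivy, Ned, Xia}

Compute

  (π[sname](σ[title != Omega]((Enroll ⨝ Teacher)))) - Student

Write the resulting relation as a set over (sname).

{Cal, Pat, Tai, Zed}

Joining Enroll and Teacher on tid yields {(10, Pat, fin, Nova), (10, Pat, fin, Omega), (10, Pat, fin, Vega), (10, Tai, p3, Nova), (10, Tai, p3, Omega), (10, Tai, p3, Vega), (10, Xia, qa, Nova), (10, Xia, qa, Omega), (10, Xia, qa, Vega), (10, Zed, bio, Nova), (10, Zed, bio, Omega), (10, Zed, bio, Vega), (5, Cal, ops, Beta), (5, Cal, ops, Lyra)}.
Filtering on title != Omega leaves {(10, Pat, fin, Nova), (10, Pat, fin, Vega), (10, Tai, p3, Nova), (10, Tai, p3, Vega), (10, Xia, qa, Nova), (10, Xia, qa, Vega), (10, Zed, bio, Nova), (10, Zed, bio, Vega), (5, Cal, ops, Beta), (5, Cal, ops, Lyra)}.
Projecting to sname (5 duplicate(s) eliminated): {Cal, Pat, Tai, Xia, Zed}
Difference: {Cal, Pat, Tai, Xia, Zed} with {Bo, Hal, Ivy, Ned, Xia} → {Cal, Pat, Tai, Zed}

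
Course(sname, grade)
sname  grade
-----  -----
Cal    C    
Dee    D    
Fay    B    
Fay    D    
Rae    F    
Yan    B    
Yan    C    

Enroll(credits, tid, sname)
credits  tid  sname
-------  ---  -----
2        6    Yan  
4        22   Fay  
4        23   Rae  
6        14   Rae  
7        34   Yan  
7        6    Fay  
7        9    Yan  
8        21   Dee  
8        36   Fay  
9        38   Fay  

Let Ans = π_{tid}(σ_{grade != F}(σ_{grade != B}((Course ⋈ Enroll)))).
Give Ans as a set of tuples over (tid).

Natural join on sname: {(Dee, D, 8, 21), (Fay, B, 4, 22), (Fay, B, 7, 6), (Fay, B, 8, 36), (Fay, B, 9, 38), (Fay, D, 4, 22), (Fay, D, 7, 6), (Fay, D, 8, 36), (Fay, D, 9, 38), (Rae, F, 4, 23), (Rae, F, 6, 14), (Yan, B, 2, 6), (Yan, B, 7, 34), (Yan, B, 7, 9), (Yan, C, 2, 6), (Yan, C, 7, 34), (Yan, C, 7, 9)}
σ[grade != B]: keep tuples satisfying grade != B → {(Dee, D, 8, 21), (Fay, D, 4, 22), (Fay, D, 7, 6), (Fay, D, 8, 36), (Fay, D, 9, 38), (Rae, F, 4, 23), (Rae, F, 6, 14), (Yan, C, 2, 6), (Yan, C, 7, 34), (Yan, C, 7, 9)}
σ[grade != F]: keep tuples satisfying grade != F → {(Dee, D, 8, 21), (Fay, D, 4, 22), (Fay, D, 7, 6), (Fay, D, 8, 36), (Fay, D, 9, 38), (Yan, C, 2, 6), (Yan, C, 7, 34), (Yan, C, 7, 9)}
Projecting to tid (1 duplicate(s) eliminated): {21, 22, 34, 36, 38, 6, 9}

{21, 22, 34, 36, 38, 6, 9}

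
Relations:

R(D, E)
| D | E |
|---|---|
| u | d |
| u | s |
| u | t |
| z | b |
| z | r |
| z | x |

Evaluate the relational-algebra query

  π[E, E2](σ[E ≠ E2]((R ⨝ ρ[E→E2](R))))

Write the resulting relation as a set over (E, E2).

{(b, r), (b, x), (d, s), (d, t), (r, b), (r, x), (s, d), (s, t), (t, d), (t, s), (x, b), (x, r)}

ρ[E→E2]: schema becomes (D, E2); tuples unchanged.
R ⋈ ρ[E→E2](R) (natural join on D): {(u, d, d), (u, d, s), (u, d, t), (u, s, d), (u, s, s), (u, s, t), (u, t, d), (u, t, s), (u, t, t), (z, b, b), (z, b, r), (z, b, x), (z, r, b), (z, r, r), (z, r, x), (z, x, b), (z, x, r), (z, x, x)}
σ[E ≠ E2]: keep tuples satisfying E ≠ E2 → {(u, d, s), (u, d, t), (u, s, d), (u, s, t), (u, t, d), (u, t, s), (z, b, r), (z, b, x), (z, r, b), (z, r, x), (z, x, b), (z, x, r)}
π[E, E2]: project onto (E, E2) → {(b, r), (b, x), (d, s), (d, t), (r, b), (r, x), (s, d), (s, t), (t, d), (t, s), (x, b), (x, r)}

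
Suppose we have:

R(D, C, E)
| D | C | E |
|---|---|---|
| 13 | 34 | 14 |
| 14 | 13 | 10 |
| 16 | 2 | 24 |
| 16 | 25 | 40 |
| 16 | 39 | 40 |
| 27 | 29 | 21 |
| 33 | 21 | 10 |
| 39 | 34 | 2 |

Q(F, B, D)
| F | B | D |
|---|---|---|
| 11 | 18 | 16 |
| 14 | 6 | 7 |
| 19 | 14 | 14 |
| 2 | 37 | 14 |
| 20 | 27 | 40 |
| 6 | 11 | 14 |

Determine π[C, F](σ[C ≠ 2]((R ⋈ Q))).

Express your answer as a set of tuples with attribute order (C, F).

{(13, 19), (13, 2), (13, 6), (25, 11), (39, 11)}

Natural join on D: {(14, 13, 10, 19, 14), (14, 13, 10, 2, 37), (14, 13, 10, 6, 11), (16, 2, 24, 11, 18), (16, 25, 40, 11, 18), (16, 39, 40, 11, 18)}
Selection C ≠ 2: {(14, 13, 10, 19, 14), (14, 13, 10, 2, 37), (14, 13, 10, 6, 11), (16, 25, 40, 11, 18), (16, 39, 40, 11, 18)}
π_{C, F} gives {(13, 19), (13, 2), (13, 6), (25, 11), (39, 11)}.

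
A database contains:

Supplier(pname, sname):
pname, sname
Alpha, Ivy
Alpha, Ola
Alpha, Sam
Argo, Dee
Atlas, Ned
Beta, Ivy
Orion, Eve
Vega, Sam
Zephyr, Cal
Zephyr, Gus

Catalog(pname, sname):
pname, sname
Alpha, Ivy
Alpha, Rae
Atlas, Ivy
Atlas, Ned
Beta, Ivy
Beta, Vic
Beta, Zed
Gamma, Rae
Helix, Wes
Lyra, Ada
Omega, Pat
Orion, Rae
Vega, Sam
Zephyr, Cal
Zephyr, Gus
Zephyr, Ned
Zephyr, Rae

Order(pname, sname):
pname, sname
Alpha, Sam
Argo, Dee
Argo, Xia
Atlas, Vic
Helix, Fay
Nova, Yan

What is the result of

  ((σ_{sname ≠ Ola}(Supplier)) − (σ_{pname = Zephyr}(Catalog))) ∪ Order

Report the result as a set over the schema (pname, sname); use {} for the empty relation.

{(Alpha, Ivy), (Alpha, Sam), (Argo, Dee), (Argo, Xia), (Atlas, Ned), (Atlas, Vic), (Beta, Ivy), (Helix, Fay), (Nova, Yan), (Orion, Eve), (Vega, Sam)}

Filtering on sname ≠ Ola leaves {(Alpha, Ivy), (Alpha, Sam), (Argo, Dee), (Atlas, Ned), (Beta, Ivy), (Orion, Eve), (Vega, Sam), (Zephyr, Cal), (Zephyr, Gus)}.
Filtering on pname = Zephyr leaves {(Zephyr, Cal), (Zephyr, Gus), (Zephyr, Ned), (Zephyr, Rae)}.
Set difference of the two operands is {(Alpha, Ivy), (Alpha, Sam), (Argo, Dee), (Atlas, Ned), (Beta, Ivy), (Orion, Eve), (Vega, Sam)}.
Set union of the two operands is {(Alpha, Ivy), (Alpha, Sam), (Argo, Dee), (Argo, Xia), (Atlas, Ned), (Atlas, Vic), (Beta, Ivy), (Helix, Fay), (Nova, Yan), (Orion, Eve), (Vega, Sam)}.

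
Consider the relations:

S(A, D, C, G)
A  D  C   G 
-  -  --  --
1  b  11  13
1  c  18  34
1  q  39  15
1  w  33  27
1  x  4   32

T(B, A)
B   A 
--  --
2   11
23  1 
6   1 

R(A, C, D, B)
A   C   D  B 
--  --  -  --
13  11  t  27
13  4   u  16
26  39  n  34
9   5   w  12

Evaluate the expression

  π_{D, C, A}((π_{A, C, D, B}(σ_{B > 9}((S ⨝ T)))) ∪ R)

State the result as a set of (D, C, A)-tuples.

Natural join on A: {(1, b, 11, 13, 23), (1, b, 11, 13, 6), (1, c, 18, 34, 23), (1, c, 18, 34, 6), (1, q, 39, 15, 23), (1, q, 39, 15, 6), (1, w, 33, 27, 23), (1, w, 33, 27, 6), (1, x, 4, 32, 23), (1, x, 4, 32, 6)}
Selection B > 9: {(1, b, 11, 13, 23), (1, c, 18, 34, 23), (1, q, 39, 15, 23), (1, w, 33, 27, 23), (1, x, 4, 32, 23)}
Keep only column(s) A, C, D, B: {(1, 11, b, 23), (1, 18, c, 23), (1, 33, w, 23), (1, 39, q, 23), (1, 4, x, 23)}
Union: {(1, 11, b, 23), (1, 18, c, 23), (1, 33, w, 23), (1, 39, q, 23), (1, 4, x, 23)} with {(13, 11, t, 27), (13, 4, u, 16), (26, 39, n, 34), (9, 5, w, 12)} → {(1, 11, b, 23), (1, 18, c, 23), (1, 33, w, 23), (1, 39, q, 23), (1, 4, x, 23), (13, 11, t, 27), (13, 4, u, 16), (26, 39, n, 34), (9, 5, w, 12)}
Keep only column(s) D, C, A: {(b, 11, 1), (c, 18, 1), (n, 39, 26), (q, 39, 1), (t, 11, 13), (u, 4, 13), (w, 33, 1), (w, 5, 9), (x, 4, 1)}

{(b, 11, 1), (c, 18, 1), (n, 39, 26), (q, 39, 1), (t, 11, 13), (u, 4, 13), (w, 33, 1), (w, 5, 9), (x, 4, 1)}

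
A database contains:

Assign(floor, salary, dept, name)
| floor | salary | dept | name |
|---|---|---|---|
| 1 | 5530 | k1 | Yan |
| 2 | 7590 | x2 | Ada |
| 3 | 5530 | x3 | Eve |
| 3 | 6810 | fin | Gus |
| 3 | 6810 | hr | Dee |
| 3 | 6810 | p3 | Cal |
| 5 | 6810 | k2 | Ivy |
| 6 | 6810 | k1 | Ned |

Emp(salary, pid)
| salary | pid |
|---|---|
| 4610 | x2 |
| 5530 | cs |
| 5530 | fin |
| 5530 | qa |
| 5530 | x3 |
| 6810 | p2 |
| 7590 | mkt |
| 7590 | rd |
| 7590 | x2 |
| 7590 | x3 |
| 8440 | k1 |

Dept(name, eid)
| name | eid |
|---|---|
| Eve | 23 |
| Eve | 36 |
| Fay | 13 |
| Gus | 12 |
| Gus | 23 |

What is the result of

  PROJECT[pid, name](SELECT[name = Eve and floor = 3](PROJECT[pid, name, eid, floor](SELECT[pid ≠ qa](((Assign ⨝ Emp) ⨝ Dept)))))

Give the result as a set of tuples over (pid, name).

Joining Assign and Emp on salary yields {(1, 5530, k1, Yan, cs), (1, 5530, k1, Yan, fin), (1, 5530, k1, Yan, qa), (1, 5530, k1, Yan, x3), (2, 7590, x2, Ada, mkt), (2, 7590, x2, Ada, rd), (2, 7590, x2, Ada, x2), (2, 7590, x2, Ada, x3), (3, 5530, x3, Eve, cs), (3, 5530, x3, Eve, fin), (3, 5530, x3, Eve, qa), (3, 5530, x3, Eve, x3), (3, 6810, fin, Gus, p2), (3, 6810, hr, Dee, p2), (3, 6810, p3, Cal, p2), (5, 6810, k2, Ivy, p2), (6, 6810, k1, Ned, p2)}.
Joining (Assign ⨝ Emp) and Dept on name yields {(3, 5530, x3, Eve, cs, 23), (3, 5530, x3, Eve, cs, 36), (3, 5530, x3, Eve, fin, 23), (3, 5530, x3, Eve, fin, 36), (3, 5530, x3, Eve, qa, 23), (3, 5530, x3, Eve, qa, 36), (3, 5530, x3, Eve, x3, 23), (3, 5530, x3, Eve, x3, 36), (3, 6810, fin, Gus, p2, 12), (3, 6810, fin, Gus, p2, 23)}.
Apply σ_{pid ≠ qa}; surviving tuples: {(3, 5530, x3, Eve, cs, 23), (3, 5530, x3, Eve, cs, 36), (3, 5530, x3, Eve, fin, 23), (3, 5530, x3, Eve, fin, 36), (3, 5530, x3, Eve, x3, 23), (3, 5530, x3, Eve, x3, 36), (3, 6810, fin, Gus, p2, 12), (3, 6810, fin, Gus, p2, 23)}
Projecting to pid, name, eid, floor: {(cs, Eve, 23, 3), (cs, Eve, 36, 3), (fin, Eve, 23, 3), (fin, Eve, 36, 3), (p2, Gus, 12, 3), (p2, Gus, 23, 3), (x3, Eve, 23, 3), (x3, Eve, 36, 3)}
Apply σ_{name = Eve and floor = 3}; surviving tuples: {(cs, Eve, 23, 3), (cs, Eve, 36, 3), (fin, Eve, 23, 3), (fin, Eve, 36, 3), (x3, Eve, 23, 3), (x3, Eve, 36, 3)}
Projecting to pid, name (3 duplicate(s) eliminated): {(cs, Eve), (fin, Eve), (x3, Eve)}

{(cs, Eve), (fin, Eve), (x3, Eve)}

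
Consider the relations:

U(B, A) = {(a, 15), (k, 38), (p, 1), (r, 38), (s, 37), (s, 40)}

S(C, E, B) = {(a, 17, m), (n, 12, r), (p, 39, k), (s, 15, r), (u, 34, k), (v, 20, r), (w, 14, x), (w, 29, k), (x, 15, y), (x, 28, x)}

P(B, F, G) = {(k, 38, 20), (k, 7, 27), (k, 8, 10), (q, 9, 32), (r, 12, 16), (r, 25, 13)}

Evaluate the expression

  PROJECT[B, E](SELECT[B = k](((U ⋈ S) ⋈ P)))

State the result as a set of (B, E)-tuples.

Joining U and S on B yields {(k, 38, p, 39), (k, 38, u, 34), (k, 38, w, 29), (r, 38, n, 12), (r, 38, s, 15), (r, 38, v, 20)}.
Joining (U ⋈ S) and P on B yields {(k, 38, p, 39, 38, 20), (k, 38, p, 39, 7, 27), (k, 38, p, 39, 8, 10), (k, 38, u, 34, 38, 20), (k, 38, u, 34, 7, 27), (k, 38, u, 34, 8, 10), (k, 38, w, 29, 38, 20), (k, 38, w, 29, 7, 27), (k, 38, w, 29, 8, 10), (r, 38, n, 12, 12, 16), (r, 38, n, 12, 25, 13), (r, 38, s, 15, 12, 16), (r, 38, s, 15, 25, 13), (r, 38, v, 20, 12, 16), (r, 38, v, 20, 25, 13)}.
Selection B = k: {(k, 38, p, 39, 38, 20), (k, 38, p, 39, 7, 27), (k, 38, p, 39, 8, 10), (k, 38, u, 34, 38, 20), (k, 38, u, 34, 7, 27), (k, 38, u, 34, 8, 10), (k, 38, w, 29, 38, 20), (k, 38, w, 29, 7, 27), (k, 38, w, 29, 8, 10)}
Keep only column(s) B, E (6 duplicate(s) eliminated): {(k, 29), (k, 34), (k, 39)}

{(k, 29), (k, 34), (k, 39)}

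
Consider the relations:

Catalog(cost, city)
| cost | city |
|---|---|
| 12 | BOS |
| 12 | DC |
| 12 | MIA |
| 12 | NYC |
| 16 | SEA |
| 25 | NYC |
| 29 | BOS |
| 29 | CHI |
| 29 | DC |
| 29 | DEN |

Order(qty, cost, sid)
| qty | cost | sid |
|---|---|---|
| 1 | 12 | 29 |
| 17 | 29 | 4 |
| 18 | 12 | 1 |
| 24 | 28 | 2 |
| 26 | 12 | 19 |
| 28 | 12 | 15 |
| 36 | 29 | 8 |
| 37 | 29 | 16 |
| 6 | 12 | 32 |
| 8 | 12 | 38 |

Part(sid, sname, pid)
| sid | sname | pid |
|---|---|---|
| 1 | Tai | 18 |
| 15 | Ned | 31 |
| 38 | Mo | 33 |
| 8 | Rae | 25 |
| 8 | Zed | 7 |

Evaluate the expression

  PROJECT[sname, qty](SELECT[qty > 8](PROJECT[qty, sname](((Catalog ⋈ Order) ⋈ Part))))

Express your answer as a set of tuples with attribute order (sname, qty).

{(Ned, 28), (Rae, 36), (Tai, 18), (Zed, 36)}

Catalog ⋈ Order (natural join on cost): {(12, BOS, 1, 29), (12, BOS, 18, 1), (12, BOS, 26, 19), (12, BOS, 28, 15), (12, BOS, 6, 32), (12, BOS, 8, 38), (12, DC, 1, 29), (12, DC, 18, 1), (12, DC, 26, 19), (12, DC, 28, 15), (12, DC, 6, 32), (12, DC, 8, 38), (12, MIA, 1, 29), (12, MIA, 18, 1), (12, MIA, 26, 19), (12, MIA, 28, 15), (12, MIA, 6, 32), (12, MIA, 8, 38), (12, NYC, 1, 29), (12, NYC, 18, 1), (12, NYC, 26, 19), (12, NYC, 28, 15), (12, NYC, 6, 32), (12, NYC, 8, 38), (29, BOS, 17, 4), (29, BOS, 36, 8), (29, BOS, 37, 16), (29, CHI, 17, 4), (29, CHI, 36, 8), (29, CHI, 37, 16), (29, DC, 17, 4), (29, DC, 36, 8), (29, DC, 37, 16), (29, DEN, 17, 4), (29, DEN, 36, 8), (29, DEN, 37, 16)}
(Catalog ⋈ Order) ⋈ Part (natural join on sid): {(12, BOS, 18, 1, Tai, 18), (12, BOS, 28, 15, Ned, 31), (12, BOS, 8, 38, Mo, 33), (12, DC, 18, 1, Tai, 18), (12, DC, 28, 15, Ned, 31), (12, DC, 8, 38, Mo, 33), (12, MIA, 18, 1, Tai, 18), (12, MIA, 28, 15, Ned, 31), (12, MIA, 8, 38, Mo, 33), (12, NYC, 18, 1, Tai, 18), (12, NYC, 28, 15, Ned, 31), (12, NYC, 8, 38, Mo, 33), (29, BOS, 36, 8, Rae, 25), (29, BOS, 36, 8, Zed, 7), (29, CHI, 36, 8, Rae, 25), (29, CHI, 36, 8, Zed, 7), (29, DC, 36, 8, Rae, 25), (29, DC, 36, 8, Zed, 7), (29, DEN, 36, 8, Rae, 25), (29, DEN, 36, 8, Zed, 7)}
π[qty, sname]: project onto (qty, sname) (15 duplicate(s) eliminated) → {(18, Tai), (28, Ned), (36, Rae), (36, Zed), (8, Mo)}
Apply σ_{qty > 8}; surviving tuples: {(18, Tai), (28, Ned), (36, Rae), (36, Zed)}
π[sname, qty]: project onto (sname, qty) → {(Ned, 28), (Rae, 36), (Tai, 18), (Zed, 36)}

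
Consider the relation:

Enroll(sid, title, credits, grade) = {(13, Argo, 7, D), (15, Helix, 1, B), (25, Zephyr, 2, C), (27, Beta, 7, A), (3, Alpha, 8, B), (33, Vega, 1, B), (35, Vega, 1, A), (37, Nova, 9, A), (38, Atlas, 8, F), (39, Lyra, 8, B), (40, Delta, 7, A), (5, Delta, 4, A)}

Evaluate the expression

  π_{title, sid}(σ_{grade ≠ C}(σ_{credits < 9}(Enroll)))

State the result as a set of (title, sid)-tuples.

{(Alpha, 3), (Argo, 13), (Atlas, 38), (Beta, 27), (Delta, 40), (Delta, 5), (Helix, 15), (Lyra, 39), (Vega, 33), (Vega, 35)}

Selection credits < 9: {(13, Argo, 7, D), (15, Helix, 1, B), (25, Zephyr, 2, C), (27, Beta, 7, A), (3, Alpha, 8, B), (33, Vega, 1, B), (35, Vega, 1, A), (38, Atlas, 8, F), (39, Lyra, 8, B), (40, Delta, 7, A), (5, Delta, 4, A)}
Selection grade ≠ C: {(13, Argo, 7, D), (15, Helix, 1, B), (27, Beta, 7, A), (3, Alpha, 8, B), (33, Vega, 1, B), (35, Vega, 1, A), (38, Atlas, 8, F), (39, Lyra, 8, B), (40, Delta, 7, A), (5, Delta, 4, A)}
π_{title, sid} gives {(Alpha, 3), (Argo, 13), (Atlas, 38), (Beta, 27), (Delta, 40), (Delta, 5), (Helix, 15), (Lyra, 39), (Vega, 33), (Vega, 35)}.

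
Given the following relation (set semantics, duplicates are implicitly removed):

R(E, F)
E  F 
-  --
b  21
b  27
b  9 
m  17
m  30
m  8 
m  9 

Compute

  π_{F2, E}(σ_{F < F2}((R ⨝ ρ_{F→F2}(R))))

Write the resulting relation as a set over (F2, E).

ρ[F→F2]: schema becomes (E, F2); tuples unchanged.
Natural join on E: {(b, 21, 21), (b, 21, 27), (b, 21, 9), (b, 27, 21), (b, 27, 27), (b, 27, 9), (b, 9, 21), (b, 9, 27), (b, 9, 9), (m, 17, 17), (m, 17, 30), (m, 17, 8), (m, 17, 9), (m, 30, 17), (m, 30, 30), (m, 30, 8), (m, 30, 9), (m, 8, 17), (m, 8, 30), (m, 8, 8), (m, 8, 9), (m, 9, 17), (m, 9, 30), (m, 9, 8), (m, 9, 9)}
σ[F < F2]: keep tuples satisfying F < F2 → {(b, 21, 27), (b, 9, 21), (b, 9, 27), (m, 17, 30), (m, 8, 17), (m, 8, 30), (m, 8, 9), (m, 9, 17), (m, 9, 30)}
Projecting to F2, E (4 duplicate(s) eliminated): {(17, m), (21, b), (27, b), (30, m), (9, m)}

{(17, m), (21, b), (27, b), (30, m), (9, m)}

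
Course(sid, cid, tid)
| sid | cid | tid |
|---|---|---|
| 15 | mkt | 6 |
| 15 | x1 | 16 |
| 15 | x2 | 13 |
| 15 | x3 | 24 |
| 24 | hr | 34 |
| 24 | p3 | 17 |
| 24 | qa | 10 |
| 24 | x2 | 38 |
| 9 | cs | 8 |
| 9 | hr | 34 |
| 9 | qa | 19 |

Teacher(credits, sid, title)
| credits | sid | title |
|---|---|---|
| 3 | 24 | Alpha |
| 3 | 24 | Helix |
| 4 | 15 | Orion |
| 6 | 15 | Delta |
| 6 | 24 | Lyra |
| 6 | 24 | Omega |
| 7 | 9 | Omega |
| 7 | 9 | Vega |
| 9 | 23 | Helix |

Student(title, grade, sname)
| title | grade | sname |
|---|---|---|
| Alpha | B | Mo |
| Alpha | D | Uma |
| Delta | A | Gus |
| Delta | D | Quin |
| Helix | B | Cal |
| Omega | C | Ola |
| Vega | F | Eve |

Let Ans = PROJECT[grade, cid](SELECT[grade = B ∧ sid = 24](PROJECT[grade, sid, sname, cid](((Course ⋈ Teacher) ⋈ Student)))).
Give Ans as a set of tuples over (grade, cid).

Joining Course and Teacher on sid yields {(15, mkt, 6, 4, Orion), (15, mkt, 6, 6, Delta), (15, x1, 16, 4, Orion), (15, x1, 16, 6, Delta), (15, x2, 13, 4, Orion), (15, x2, 13, 6, Delta), (15, x3, 24, 4, Orion), (15, x3, 24, 6, Delta), (24, hr, 34, 3, Alpha), (24, hr, 34, 3, Helix), (24, hr, 34, 6, Lyra), (24, hr, 34, 6, Omega), (24, p3, 17, 3, Alpha), (24, p3, 17, 3, Helix), (24, p3, 17, 6, Lyra), (24, p3, 17, 6, Omega), (24, qa, 10, 3, Alpha), (24, qa, 10, 3, Helix), (24, qa, 10, 6, Lyra), (24, qa, 10, 6, Omega), (24, x2, 38, 3, Alpha), (24, x2, 38, 3, Helix), (24, x2, 38, 6, Lyra), (24, x2, 38, 6, Omega), (9, cs, 8, 7, Omega), (9, cs, 8, 7, Vega), (9, hr, 34, 7, Omega), (9, hr, 34, 7, Vega), (9, qa, 19, 7, Omega), (9, qa, 19, 7, Vega)}.
Joining (Course ⋈ Teacher) and Student on title yields {(15, mkt, 6, 6, Delta, A, Gus), (15, mkt, 6, 6, Delta, D, Quin), (15, x1, 16, 6, Delta, A, Gus), (15, x1, 16, 6, Delta, D, Quin), (15, x2, 13, 6, Delta, A, Gus), (15, x2, 13, 6, Delta, D, Quin), (15, x3, 24, 6, Delta, A, Gus), (15, x3, 24, 6, Delta, D, Quin), (24, hr, 34, 3, Alpha, B, Mo), (24, hr, 34, 3, Alpha, D, Uma), (24, hr, 34, 3, Helix, B, Cal), (24, hr, 34, 6, Omega, C, Ola), (24, p3, 17, 3, Alpha, B, Mo), (24, p3, 17, 3, Alpha, D, Uma), (24, p3, 17, 3, Helix, B, Cal), (24, p3, 17, 6, Omega, C, Ola), (24, qa, 10, 3, Alpha, B, Mo), (24, qa, 10, 3, Alpha, D, Uma), (24, qa, 10, 3, Helix, B, Cal), (24, qa, 10, 6, Omega, C, Ola), (24, x2, 38, 3, Alpha, B, Mo), (24, x2, 38, 3, Alpha, D, Uma), (24, x2, 38, 3, Helix, B, Cal), (24, x2, 38, 6, Omega, C, Ola), (9, cs, 8, 7, Omega, C, Ola), (9, cs, 8, 7, Vega, F, Eve), (9, hr, 34, 7, Omega, C, Ola), (9, hr, 34, 7, Vega, F, Eve), (9, qa, 19, 7, Omega, C, Ola), (9, qa, 19, 7, Vega, F, Eve)}.
π[grade, sid, sname, cid]: project onto (grade, sid, sname, cid) → {(A, 15, Gus, mkt), (A, 15, Gus, x1), (A, 15, Gus, x2), (A, 15, Gus, x3), (B, 24, Cal, hr), (B, 24, Cal, p3), (B, 24, Cal, qa), (B, 24, Cal, x2), (B, 24, Mo, hr), (B, 24, Mo, p3), (B, 24, Mo, qa), (B, 24, Mo, x2), (C, 24, Ola, hr), (C, 24, Ola, p3), (C, 24, Ola, qa), (C, 24, Ola, x2), (C, 9, Ola, cs), (C, 9, Ola, hr), (C, 9, Ola, qa), (D, 15, Quin, mkt), (D, 15, Quin, x1), (D, 15, Quin, x2), (D, 15, Quin, x3), (D, 24, Uma, hr), (D, 24, Uma, p3), (D, 24, Uma, qa), (D, 24, Uma, x2), (F, 9, Eve, cs), (F, 9, Eve, hr), (F, 9, Eve, qa)}
σ[grade = B ∧ sid = 24]: keep tuples satisfying grade = B ∧ sid = 24 → {(B, 24, Cal, hr), (B, 24, Cal, p3), (B, 24, Cal, qa), (B, 24, Cal, x2), (B, 24, Mo, hr), (B, 24, Mo, p3), (B, 24, Mo, qa), (B, 24, Mo, x2)}
π[grade, cid]: project onto (grade, cid) (4 duplicate(s) eliminated) → {(B, hr), (B, p3), (B, qa), (B, x2)}

{(B, hr), (B, p3), (B, qa), (B, x2)}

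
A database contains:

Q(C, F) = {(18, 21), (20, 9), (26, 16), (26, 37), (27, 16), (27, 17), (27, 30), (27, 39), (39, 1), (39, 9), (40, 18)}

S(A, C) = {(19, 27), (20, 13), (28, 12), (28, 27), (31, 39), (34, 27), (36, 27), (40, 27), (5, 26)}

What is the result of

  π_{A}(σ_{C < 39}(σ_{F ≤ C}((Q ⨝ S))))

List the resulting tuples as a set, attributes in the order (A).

Q ⋈ S (natural join on C): {(26, 16, 5), (26, 37, 5), (27, 16, 19), (27, 16, 28), (27, 16, 34), (27, 16, 36), (27, 16, 40), (27, 17, 19), (27, 17, 28), (27, 17, 34), (27, 17, 36), (27, 17, 40), (27, 30, 19), (27, 30, 28), (27, 30, 34), (27, 30, 36), (27, 30, 40), (27, 39, 19), (27, 39, 28), (27, 39, 34), (27, 39, 36), (27, 39, 40), (39, 1, 31), (39, 9, 31)}
Selection F ≤ C: {(26, 16, 5), (27, 16, 19), (27, 16, 28), (27, 16, 34), (27, 16, 36), (27, 16, 40), (27, 17, 19), (27, 17, 28), (27, 17, 34), (27, 17, 36), (27, 17, 40), (39, 1, 31), (39, 9, 31)}
Selection C < 39: {(26, 16, 5), (27, 16, 19), (27, 16, 28), (27, 16, 34), (27, 16, 36), (27, 16, 40), (27, 17, 19), (27, 17, 28), (27, 17, 34), (27, 17, 36), (27, 17, 40)}
π[A]: project onto (A) (5 duplicate(s) eliminated) → {19, 28, 34, 36, 40, 5}

{19, 28, 34, 36, 40, 5}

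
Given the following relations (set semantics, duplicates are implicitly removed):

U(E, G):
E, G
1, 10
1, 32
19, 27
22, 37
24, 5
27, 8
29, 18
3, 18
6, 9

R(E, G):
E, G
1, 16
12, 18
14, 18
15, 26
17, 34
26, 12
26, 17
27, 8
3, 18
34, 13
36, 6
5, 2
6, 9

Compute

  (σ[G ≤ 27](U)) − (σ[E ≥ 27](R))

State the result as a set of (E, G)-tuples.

{(1, 10), (19, 27), (24, 5), (29, 18), (3, 18), (6, 9)}

Selection G ≤ 27: {(1, 10), (19, 27), (24, 5), (27, 8), (29, 18), (3, 18), (6, 9)}
Selection E ≥ 27: {(27, 8), (34, 13), (36, 6)}
Difference: {(1, 10), (19, 27), (24, 5), (27, 8), (29, 18), (3, 18), (6, 9)} with {(27, 8), (34, 13), (36, 6)} → {(1, 10), (19, 27), (24, 5), (29, 18), (3, 18), (6, 9)}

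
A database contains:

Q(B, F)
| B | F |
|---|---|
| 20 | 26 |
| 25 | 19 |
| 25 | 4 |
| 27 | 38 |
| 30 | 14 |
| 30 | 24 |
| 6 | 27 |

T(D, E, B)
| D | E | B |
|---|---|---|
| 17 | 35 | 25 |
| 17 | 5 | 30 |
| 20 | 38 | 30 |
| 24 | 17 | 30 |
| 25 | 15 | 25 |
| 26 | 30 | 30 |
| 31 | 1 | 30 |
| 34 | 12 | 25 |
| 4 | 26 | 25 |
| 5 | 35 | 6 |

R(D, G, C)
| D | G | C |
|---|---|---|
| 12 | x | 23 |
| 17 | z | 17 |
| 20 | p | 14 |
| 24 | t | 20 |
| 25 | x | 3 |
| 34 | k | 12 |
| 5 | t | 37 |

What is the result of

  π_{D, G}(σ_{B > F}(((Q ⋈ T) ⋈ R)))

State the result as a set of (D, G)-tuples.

Natural join on B: {(25, 19, 17, 35), (25, 19, 25, 15), (25, 19, 34, 12), (25, 19, 4, 26), (25, 4, 17, 35), (25, 4, 25, 15), (25, 4, 34, 12), (25, 4, 4, 26), (30, 14, 17, 5), (30, 14, 20, 38), (30, 14, 24, 17), (30, 14, 26, 30), (30, 14, 31, 1), (30, 24, 17, 5), (30, 24, 20, 38), (30, 24, 24, 17), (30, 24, 26, 30), (30, 24, 31, 1), (6, 27, 5, 35)}
Natural join on D: {(25, 19, 17, 35, z, 17), (25, 19, 25, 15, x, 3), (25, 19, 34, 12, k, 12), (25, 4, 17, 35, z, 17), (25, 4, 25, 15, x, 3), (25, 4, 34, 12, k, 12), (30, 14, 17, 5, z, 17), (30, 14, 20, 38, p, 14), (30, 14, 24, 17, t, 20), (30, 24, 17, 5, z, 17), (30, 24, 20, 38, p, 14), (30, 24, 24, 17, t, 20), (6, 27, 5, 35, t, 37)}
σ[B > F]: keep tuples satisfying B > F → {(25, 19, 17, 35, z, 17), (25, 19, 25, 15, x, 3), (25, 19, 34, 12, k, 12), (25, 4, 17, 35, z, 17), (25, 4, 25, 15, x, 3), (25, 4, 34, 12, k, 12), (30, 14, 17, 5, z, 17), (30, 14, 20, 38, p, 14), (30, 14, 24, 17, t, 20), (30, 24, 17, 5, z, 17), (30, 24, 20, 38, p, 14), (30, 24, 24, 17, t, 20)}
π[D, G]: project onto (D, G) (7 duplicate(s) eliminated) → {(17, z), (20, p), (24, t), (25, x), (34, k)}

{(17, z), (20, p), (24, t), (25, x), (34, k)}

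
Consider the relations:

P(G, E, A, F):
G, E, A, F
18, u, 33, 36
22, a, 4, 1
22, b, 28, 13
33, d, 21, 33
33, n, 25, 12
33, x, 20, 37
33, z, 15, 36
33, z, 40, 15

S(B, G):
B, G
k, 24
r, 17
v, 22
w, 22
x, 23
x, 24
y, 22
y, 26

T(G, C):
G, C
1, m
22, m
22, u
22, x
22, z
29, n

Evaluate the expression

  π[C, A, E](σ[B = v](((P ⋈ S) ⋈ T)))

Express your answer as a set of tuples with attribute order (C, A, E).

{(m, 28, b), (m, 4, a), (u, 28, b), (u, 4, a), (x, 28, b), (x, 4, a), (z, 28, b), (z, 4, a)}

Joining P and S on G yields {(22, a, 4, 1, v), (22, a, 4, 1, w), (22, a, 4, 1, y), (22, b, 28, 13, v), (22, b, 28, 13, w), (22, b, 28, 13, y)}.
Joining (P ⋈ S) and T on G yields {(22, a, 4, 1, v, m), (22, a, 4, 1, v, u), (22, a, 4, 1, v, x), (22, a, 4, 1, v, z), (22, a, 4, 1, w, m), (22, a, 4, 1, w, u), (22, a, 4, 1, w, x), (22, a, 4, 1, w, z), (22, a, 4, 1, y, m), (22, a, 4, 1, y, u), (22, a, 4, 1, y, x), (22, a, 4, 1, y, z), (22, b, 28, 13, v, m), (22, b, 28, 13, v, u), (22, b, 28, 13, v, x), (22, b, 28, 13, v, z), (22, b, 28, 13, w, m), (22, b, 28, 13, w, u), (22, b, 28, 13, w, x), (22, b, 28, 13, w, z), (22, b, 28, 13, y, m), (22, b, 28, 13, y, u), (22, b, 28, 13, y, x), (22, b, 28, 13, y, z)}.
σ[B = v]: keep tuples satisfying B = v → {(22, a, 4, 1, v, m), (22, a, 4, 1, v, u), (22, a, 4, 1, v, x), (22, a, 4, 1, v, z), (22, b, 28, 13, v, m), (22, b, 28, 13, v, u), (22, b, 28, 13, v, x), (22, b, 28, 13, v, z)}
Projecting to C, A, E: {(m, 28, b), (m, 4, a), (u, 28, b), (u, 4, a), (x, 28, b), (x, 4, a), (z, 28, b), (z, 4, a)}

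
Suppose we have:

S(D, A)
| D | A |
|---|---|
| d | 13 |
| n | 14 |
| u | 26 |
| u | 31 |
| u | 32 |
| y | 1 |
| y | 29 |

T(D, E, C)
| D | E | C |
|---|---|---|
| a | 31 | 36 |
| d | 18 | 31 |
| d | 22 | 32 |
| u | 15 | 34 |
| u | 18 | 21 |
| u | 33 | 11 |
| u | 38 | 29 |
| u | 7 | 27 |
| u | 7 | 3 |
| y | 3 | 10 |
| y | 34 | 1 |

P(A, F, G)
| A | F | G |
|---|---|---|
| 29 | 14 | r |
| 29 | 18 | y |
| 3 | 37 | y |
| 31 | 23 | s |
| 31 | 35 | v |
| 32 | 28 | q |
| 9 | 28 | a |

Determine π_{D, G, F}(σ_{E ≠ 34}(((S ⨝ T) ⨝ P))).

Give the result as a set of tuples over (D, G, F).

S ⋈ T (natural join on D): {(d, 13, 18, 31), (d, 13, 22, 32), (u, 26, 15, 34), (u, 26, 18, 21), (u, 26, 33, 11), (u, 26, 38, 29), (u, 26, 7, 27), (u, 26, 7, 3), (u, 31, 15, 34), (u, 31, 18, 21), (u, 31, 33, 11), (u, 31, 38, 29), (u, 31, 7, 27), (u, 31, 7, 3), (u, 32, 15, 34), (u, 32, 18, 21), (u, 32, 33, 11), (u, 32, 38, 29), (u, 32, 7, 27), (u, 32, 7, 3), (y, 1, 3, 10), (y, 1, 34, 1), (y, 29, 3, 10), (y, 29, 34, 1)}
(S ⨝ T) ⋈ P (natural join on A): {(u, 31, 15, 34, 23, s), (u, 31, 15, 34, 35, v), (u, 31, 18, 21, 23, s), (u, 31, 18, 21, 35, v), (u, 31, 33, 11, 23, s), (u, 31, 33, 11, 35, v), (u, 31, 38, 29, 23, s), (u, 31, 38, 29, 35, v), (u, 31, 7, 27, 23, s), (u, 31, 7, 27, 35, v), (u, 31, 7, 3, 23, s), (u, 31, 7, 3, 35, v), (u, 32, 15, 34, 28, q), (u, 32, 18, 21, 28, q), (u, 32, 33, 11, 28, q), (u, 32, 38, 29, 28, q), (u, 32, 7, 27, 28, q), (u, 32, 7, 3, 28, q), (y, 29, 3, 10, 14, r), (y, 29, 3, 10, 18, y), (y, 29, 34, 1, 14, r), (y, 29, 34, 1, 18, y)}
σ[E ≠ 34]: keep tuples satisfying E ≠ 34 → {(u, 31, 15, 34, 23, s), (u, 31, 15, 34, 35, v), (u, 31, 18, 21, 23, s), (u, 31, 18, 21, 35, v), (u, 31, 33, 11, 23, s), (u, 31, 33, 11, 35, v), (u, 31, 38, 29, 23, s), (u, 31, 38, 29, 35, v), (u, 31, 7, 27, 23, s), (u, 31, 7, 27, 35, v), (u, 31, 7, 3, 23, s), (u, 31, 7, 3, 35, v), (u, 32, 15, 34, 28, q), (u, 32, 18, 21, 28, q), (u, 32, 33, 11, 28, q), (u, 32, 38, 29, 28, q), (u, 32, 7, 27, 28, q), (u, 32, 7, 3, 28, q), (y, 29, 3, 10, 14, r), (y, 29, 3, 10, 18, y)}
Projecting to D, G, F (15 duplicate(s) eliminated): {(u, q, 28), (u, s, 23), (u, v, 35), (y, r, 14), (y, y, 18)}

{(u, q, 28), (u, s, 23), (u, v, 35), (y, r, 14), (y, y, 18)}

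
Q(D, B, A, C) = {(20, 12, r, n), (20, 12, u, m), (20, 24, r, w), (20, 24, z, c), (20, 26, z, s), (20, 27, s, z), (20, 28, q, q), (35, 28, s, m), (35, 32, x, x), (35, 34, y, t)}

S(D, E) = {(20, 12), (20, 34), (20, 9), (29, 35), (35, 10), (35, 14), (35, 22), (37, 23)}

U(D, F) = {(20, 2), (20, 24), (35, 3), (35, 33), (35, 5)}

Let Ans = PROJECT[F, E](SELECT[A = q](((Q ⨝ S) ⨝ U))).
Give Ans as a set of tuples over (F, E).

Joining Q and S on D yields {(20, 12, r, n, 12), (20, 12, r, n, 34), (20, 12, r, n, 9), (20, 12, u, m, 12), (20, 12, u, m, 34), (20, 12, u, m, 9), (20, 24, r, w, 12), (20, 24, r, w, 34), (20, 24, r, w, 9), (20, 24, z, c, 12), (20, 24, z, c, 34), (20, 24, z, c, 9), (20, 26, z, s, 12), (20, 26, z, s, 34), (20, 26, z, s, 9), (20, 27, s, z, 12), (20, 27, s, z, 34), (20, 27, s, z, 9), (20, 28, q, q, 12), (20, 28, q, q, 34), (20, 28, q, q, 9), (35, 28, s, m, 10), (35, 28, s, m, 14), (35, 28, s, m, 22), (35, 32, x, x, 10), (35, 32, x, x, 14), (35, 32, x, x, 22), (35, 34, y, t, 10), (35, 34, y, t, 14), (35, 34, y, t, 22)}.
Joining (Q ⨝ S) and U on D yields {(20, 12, r, n, 12, 2), (20, 12, r, n, 12, 24), (20, 12, r, n, 34, 2), (20, 12, r, n, 34, 24), (20, 12, r, n, 9, 2), (20, 12, r, n, 9, 24), (20, 12, u, m, 12, 2), (20, 12, u, m, 12, 24), (20, 12, u, m, 34, 2), (20, 12, u, m, 34, 24), (20, 12, u, m, 9, 2), (20, 12, u, m, 9, 24), (20, 24, r, w, 12, 2), (20, 24, r, w, 12, 24), (20, 24, r, w, 34, 2), (20, 24, r, w, 34, 24), (20, 24, r, w, 9, 2), (20, 24, r, w, 9, 24), (20, 24, z, c, 12, 2), (20, 24, z, c, 12, 24), (20, 24, z, c, 34, 2), (20, 24, z, c, 34, 24), (20, 24, z, c, 9, 2), (20, 24, z, c, 9, 24), (20, 26, z, s, 12, 2), (20, 26, z, s, 12, 24), (20, 26, z, s, 34, 2), (20, 26, z, s, 34, 24), (20, 26, z, s, 9, 2), (20, 26, z, s, 9, 24), (20, 27, s, z, 12, 2), (20, 27, s, z, 12, 24), (20, 27, s, z, 34, 2), (20, 27, s, z, 34, 24), (20, 27, s, z, 9, 2), (20, 27, s, z, 9, 24), (20, 28, q, q, 12, 2), (20, 28, q, q, 12, 24), (20, 28, q, q, 34, 2), (20, 28, q, q, 34, 24), (20, 28, q, q, 9, 2), (20, 28, q, q, 9, 24), (35, 28, s, m, 10, 3), (35, 28, s, m, 10, 33), (35, 28, s, m, 10, 5), (35, 28, s, m, 14, 3), (35, 28, s, m, 14, 33), (35, 28, s, m, 14, 5), (35, 28, s, m, 22, 3), (35, 28, s, m, 22, 33), (35, 28, s, m, 22, 5), (35, 32, x, x, 10, 3), (35, 32, x, x, 10, 33), (35, 32, x, x, 10, 5), (35, 32, x, x, 14, 3), (35, 32, x, x, 14, 33), (35, 32, x, x, 14, 5), (35, 32, x, x, 22, 3), (35, 32, x, x, 22, 33), (35, 32, x, x, 22, 5), (35, 34, y, t, 10, 3), (35, 34, y, t, 10, 33), (35, 34, y, t, 10, 5), (35, 34, y, t, 14, 3), (35, 34, y, t, 14, 33), (35, 34, y, t, 14, 5), (35, 34, y, t, 22, 3), (35, 34, y, t, 22, 33), (35, 34, y, t, 22, 5)}.
σ[A = q]: keep tuples satisfying A = q → {(20, 28, q, q, 12, 2), (20, 28, q, q, 12, 24), (20, 28, q, q, 34, 2), (20, 28, q, q, 34, 24), (20, 28, q, q, 9, 2), (20, 28, q, q, 9, 24)}
Keep only column(s) F, E: {(2, 12), (2, 34), (2, 9), (24, 12), (24, 34), (24, 9)}

{(2, 12), (2, 34), (2, 9), (24, 12), (24, 34), (24, 9)}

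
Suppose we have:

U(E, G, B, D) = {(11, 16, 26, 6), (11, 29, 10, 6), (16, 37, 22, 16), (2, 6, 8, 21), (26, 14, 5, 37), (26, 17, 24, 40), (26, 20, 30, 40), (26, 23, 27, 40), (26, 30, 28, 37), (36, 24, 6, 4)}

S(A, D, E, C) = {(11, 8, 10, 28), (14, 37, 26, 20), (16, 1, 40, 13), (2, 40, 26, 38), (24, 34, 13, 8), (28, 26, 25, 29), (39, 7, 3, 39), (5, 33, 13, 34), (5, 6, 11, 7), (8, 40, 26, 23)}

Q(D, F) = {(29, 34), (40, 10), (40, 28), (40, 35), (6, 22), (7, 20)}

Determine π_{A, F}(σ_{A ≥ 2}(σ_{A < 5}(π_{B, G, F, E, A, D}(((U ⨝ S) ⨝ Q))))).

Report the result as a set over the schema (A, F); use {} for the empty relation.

{(2, 10), (2, 28), (2, 35)}

U ⋈ S (natural join on E, D): {(11, 16, 26, 6, 5, 7), (11, 29, 10, 6, 5, 7), (26, 14, 5, 37, 14, 20), (26, 17, 24, 40, 2, 38), (26, 17, 24, 40, 8, 23), (26, 20, 30, 40, 2, 38), (26, 20, 30, 40, 8, 23), (26, 23, 27, 40, 2, 38), (26, 23, 27, 40, 8, 23), (26, 30, 28, 37, 14, 20)}
(U ⨝ S) ⋈ Q (natural join on D): {(11, 16, 26, 6, 5, 7, 22), (11, 29, 10, 6, 5, 7, 22), (26, 17, 24, 40, 2, 38, 10), (26, 17, 24, 40, 2, 38, 28), (26, 17, 24, 40, 2, 38, 35), (26, 17, 24, 40, 8, 23, 10), (26, 17, 24, 40, 8, 23, 28), (26, 17, 24, 40, 8, 23, 35), (26, 20, 30, 40, 2, 38, 10), (26, 20, 30, 40, 2, 38, 28), (26, 20, 30, 40, 2, 38, 35), (26, 20, 30, 40, 8, 23, 10), (26, 20, 30, 40, 8, 23, 28), (26, 20, 30, 40, 8, 23, 35), (26, 23, 27, 40, 2, 38, 10), (26, 23, 27, 40, 2, 38, 28), (26, 23, 27, 40, 2, 38, 35), (26, 23, 27, 40, 8, 23, 10), (26, 23, 27, 40, 8, 23, 28), (26, 23, 27, 40, 8, 23, 35)}
Projecting to B, G, F, E, A, D: {(10, 29, 22, 11, 5, 6), (24, 17, 10, 26, 2, 40), (24, 17, 10, 26, 8, 40), (24, 17, 28, 26, 2, 40), (24, 17, 28, 26, 8, 40), (24, 17, 35, 26, 2, 40), (24, 17, 35, 26, 8, 40), (26, 16, 22, 11, 5, 6), (27, 23, 10, 26, 2, 40), (27, 23, 10, 26, 8, 40), (27, 23, 28, 26, 2, 40), (27, 23, 28, 26, 8, 40), (27, 23, 35, 26, 2, 40), (27, 23, 35, 26, 8, 40), (30, 20, 10, 26, 2, 40), (30, 20, 10, 26, 8, 40), (30, 20, 28, 26, 2, 40), (30, 20, 28, 26, 8, 40), (30, 20, 35, 26, 2, 40), (30, 20, 35, 26, 8, 40)}
Selection A < 5: {(24, 17, 10, 26, 2, 40), (24, 17, 28, 26, 2, 40), (24, 17, 35, 26, 2, 40), (27, 23, 10, 26, 2, 40), (27, 23, 28, 26, 2, 40), (27, 23, 35, 26, 2, 40), (30, 20, 10, 26, 2, 40), (30, 20, 28, 26, 2, 40), (30, 20, 35, 26, 2, 40)}
Selection A ≥ 2: {(24, 17, 10, 26, 2, 40), (24, 17, 28, 26, 2, 40), (24, 17, 35, 26, 2, 40), (27, 23, 10, 26, 2, 40), (27, 23, 28, 26, 2, 40), (27, 23, 35, 26, 2, 40), (30, 20, 10, 26, 2, 40), (30, 20, 28, 26, 2, 40), (30, 20, 35, 26, 2, 40)}
Projecting to A, F (6 duplicate(s) eliminated): {(2, 10), (2, 28), (2, 35)}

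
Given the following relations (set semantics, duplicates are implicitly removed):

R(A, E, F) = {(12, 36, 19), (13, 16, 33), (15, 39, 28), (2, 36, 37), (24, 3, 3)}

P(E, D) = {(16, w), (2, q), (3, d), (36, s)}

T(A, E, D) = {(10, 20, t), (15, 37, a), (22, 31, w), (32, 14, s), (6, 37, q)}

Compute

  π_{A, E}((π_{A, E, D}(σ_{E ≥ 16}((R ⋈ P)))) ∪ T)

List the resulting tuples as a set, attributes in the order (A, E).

R ⋈ P (natural join on E): {(12, 36, 19, s), (13, 16, 33, w), (2, 36, 37, s), (24, 3, 3, d)}
Filtering on E ≥ 16 leaves {(12, 36, 19, s), (13, 16, 33, w), (2, 36, 37, s)}.
Keep only column(s) A, E, D: {(12, 36, s), (13, 16, w), (2, 36, s)}
Set union of the two operands is {(10, 20, t), (12, 36, s), (13, 16, w), (15, 37, a), (2, 36, s), (22, 31, w), (32, 14, s), (6, 37, q)}.
Keep only column(s) A, E: {(10, 20), (12, 36), (13, 16), (15, 37), (2, 36), (22, 31), (32, 14), (6, 37)}

{(10, 20), (12, 36), (13, 16), (15, 37), (2, 36), (22, 31), (32, 14), (6, 37)}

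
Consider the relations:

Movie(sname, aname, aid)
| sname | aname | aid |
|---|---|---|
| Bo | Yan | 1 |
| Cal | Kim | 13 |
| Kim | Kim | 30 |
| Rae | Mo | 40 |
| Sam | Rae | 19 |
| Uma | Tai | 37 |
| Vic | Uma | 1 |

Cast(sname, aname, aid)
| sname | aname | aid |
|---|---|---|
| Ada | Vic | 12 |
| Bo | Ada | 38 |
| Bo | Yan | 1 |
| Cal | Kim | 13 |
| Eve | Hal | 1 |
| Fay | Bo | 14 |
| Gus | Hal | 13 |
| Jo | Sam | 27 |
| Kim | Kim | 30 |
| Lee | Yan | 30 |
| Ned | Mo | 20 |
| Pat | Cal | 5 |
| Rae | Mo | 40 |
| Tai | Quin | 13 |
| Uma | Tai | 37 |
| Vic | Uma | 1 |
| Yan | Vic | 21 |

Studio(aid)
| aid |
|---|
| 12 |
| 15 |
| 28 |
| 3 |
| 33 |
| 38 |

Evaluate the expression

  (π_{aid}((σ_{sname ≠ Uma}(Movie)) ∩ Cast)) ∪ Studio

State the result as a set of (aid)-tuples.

Apply σ_{sname ≠ Uma}; surviving tuples: {(Bo, Yan, 1), (Cal, Kim, 13), (Kim, Kim, 30), (Rae, Mo, 40), (Sam, Rae, 19), (Vic, Uma, 1)}
Intersection: {(Bo, Yan, 1), (Cal, Kim, 13), (Kim, Kim, 30), (Rae, Mo, 40), (Sam, Rae, 19), (Vic, Uma, 1)} with {(Ada, Vic, 12), (Bo, Ada, 38), (Bo, Yan, 1), (Cal, Kim, 13), (Eve, Hal, 1), (Fay, Bo, 14), (Gus, Hal, 13), (Jo, Sam, 27), (Kim, Kim, 30), (Lee, Yan, 30), (Ned, Mo, 20), (Pat, Cal, 5), (Rae, Mo, 40), (Tai, Quin, 13), (Uma, Tai, 37), (Vic, Uma, 1), (Yan, Vic, 21)} → {(Bo, Yan, 1), (Cal, Kim, 13), (Kim, Kim, 30), (Rae, Mo, 40), (Vic, Uma, 1)}
π[aid]: project onto (aid) (1 duplicate(s) eliminated) → {1, 13, 30, 40}
Union: {1, 13, 30, 40} with {12, 15, 28, 3, 33, 38} → {1, 12, 13, 15, 28, 3, 30, 33, 38, 40}

{1, 12, 13, 15, 28, 3, 30, 33, 38, 40}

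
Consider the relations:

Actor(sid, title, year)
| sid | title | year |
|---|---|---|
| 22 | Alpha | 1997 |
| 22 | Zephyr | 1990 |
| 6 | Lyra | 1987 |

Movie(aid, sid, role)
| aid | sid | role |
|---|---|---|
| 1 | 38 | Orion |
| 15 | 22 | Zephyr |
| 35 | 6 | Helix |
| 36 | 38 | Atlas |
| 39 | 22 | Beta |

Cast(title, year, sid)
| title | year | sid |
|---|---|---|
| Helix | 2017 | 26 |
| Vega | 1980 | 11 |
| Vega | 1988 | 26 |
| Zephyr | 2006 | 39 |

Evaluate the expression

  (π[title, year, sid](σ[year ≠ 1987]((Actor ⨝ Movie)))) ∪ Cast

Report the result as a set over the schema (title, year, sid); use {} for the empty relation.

Joining Actor and Movie on sid yields {(22, Alpha, 1997, 15, Zephyr), (22, Alpha, 1997, 39, Beta), (22, Zephyr, 1990, 15, Zephyr), (22, Zephyr, 1990, 39, Beta), (6, Lyra, 1987, 35, Helix)}.
Apply σ_{year ≠ 1987}; surviving tuples: {(22, Alpha, 1997, 15, Zephyr), (22, Alpha, 1997, 39, Beta), (22, Zephyr, 1990, 15, Zephyr), (22, Zephyr, 1990, 39, Beta)}
π_{title, year, sid} gives {(Alpha, 1997, 22), (Zephyr, 1990, 22)} (2 duplicate(s) eliminated).
Set union of the two operands is {(Alpha, 1997, 22), (Helix, 2017, 26), (Vega, 1980, 11), (Vega, 1988, 26), (Zephyr, 1990, 22), (Zephyr, 2006, 39)}.

{(Alpha, 1997, 22), (Helix, 2017, 26), (Vega, 1980, 11), (Vega, 1988, 26), (Zephyr, 1990, 22), (Zephyr, 2006, 39)}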